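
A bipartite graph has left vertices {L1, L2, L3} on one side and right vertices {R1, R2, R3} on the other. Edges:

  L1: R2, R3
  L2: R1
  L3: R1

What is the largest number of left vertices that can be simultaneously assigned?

2

Unit-capacity flow: source→left, listed edges, right→sink; max matching = max flow.
Augmenting path L1→R2 (+1); matched 1.
Augmenting path L2→R1 (+1); matched 2.
No augmenting path remains; maximum matching = 2.
König certificate: {L1, R1} is a vertex cover of size 2 (every listed pair touches it), so no matching can be larger.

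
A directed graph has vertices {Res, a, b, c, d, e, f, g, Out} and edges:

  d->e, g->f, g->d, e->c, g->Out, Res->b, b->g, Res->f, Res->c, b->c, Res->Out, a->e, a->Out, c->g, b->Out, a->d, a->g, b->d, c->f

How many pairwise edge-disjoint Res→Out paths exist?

Assign every edge capacity 1; by Menger, the answer equals the max flow.
Path Res→Out (+1); total 1.
Path Res→b→Out (+1); total 2.
Path Res→c→g→Out (+1); total 3.
No residual Res→Out path; max flow = 3.
Certifying cut of size 3: {Res→Out, Res→b, Res→c}.

3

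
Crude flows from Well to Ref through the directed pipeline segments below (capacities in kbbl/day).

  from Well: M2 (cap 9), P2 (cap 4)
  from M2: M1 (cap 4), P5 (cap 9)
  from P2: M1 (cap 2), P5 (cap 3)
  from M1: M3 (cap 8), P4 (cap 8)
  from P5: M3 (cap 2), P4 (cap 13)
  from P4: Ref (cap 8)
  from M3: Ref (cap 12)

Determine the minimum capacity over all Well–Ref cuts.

13

Augment Well→M2→M1→P4→Ref: bottleneck 4, flow now 4.
Augment Well→M2→P5→P4→Ref: bottleneck 4, flow now 8.
Augment Well→M2→P5→M3→Ref: bottleneck 1, flow now 9.
Augment Well→P2→M1→M3→Ref: bottleneck 2, flow now 11.
Augment Well→P2→P5→M3→Ref: bottleneck 1, flow now 12.
Augment Well→P2→P5→P4→M1→M3→Ref: bottleneck 1, flow now 13. (uses reverse residual edge)
No augmenting path remains; maximum flow = 13.
By max-flow min-cut, the minimum cut capacity equals the max flow.
In the residual graph, reachable from Well: {Well}.
Min-cut edges: Well→M2 (9), Well→P2 (4); capacity 9 + 4 = 13.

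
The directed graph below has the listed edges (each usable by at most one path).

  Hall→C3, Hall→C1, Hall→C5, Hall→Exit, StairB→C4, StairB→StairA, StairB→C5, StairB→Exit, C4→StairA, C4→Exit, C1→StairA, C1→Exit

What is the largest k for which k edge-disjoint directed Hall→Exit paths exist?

2

Assign every edge capacity 1; by Menger, the answer equals the max flow.
Path Hall→Exit (+1); total 1.
Path Hall→C1→Exit (+1); total 2.
No residual Hall→Exit path; max flow = 2.
Certifying cut of size 2: {Hall→C1, Hall→Exit}.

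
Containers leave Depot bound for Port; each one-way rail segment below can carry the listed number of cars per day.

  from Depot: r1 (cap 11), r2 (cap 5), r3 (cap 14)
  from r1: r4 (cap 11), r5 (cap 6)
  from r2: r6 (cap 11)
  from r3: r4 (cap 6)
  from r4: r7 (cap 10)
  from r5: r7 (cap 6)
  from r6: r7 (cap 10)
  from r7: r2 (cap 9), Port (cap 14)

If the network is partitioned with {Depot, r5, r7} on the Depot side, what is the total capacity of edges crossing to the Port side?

53

Edges leaving {Depot, r5, r7}: Depot→r1 (11), Depot→r2 (5), Depot→r3 (14), r7→r2 (9), r7→Port (14).
Cut capacity = 11 + 5 + 14 + 9 + 14 = 53.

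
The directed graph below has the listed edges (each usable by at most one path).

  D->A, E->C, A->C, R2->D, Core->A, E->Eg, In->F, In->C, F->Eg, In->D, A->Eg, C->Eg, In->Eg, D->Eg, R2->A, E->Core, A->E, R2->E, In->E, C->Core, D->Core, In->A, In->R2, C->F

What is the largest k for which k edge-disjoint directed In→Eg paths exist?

6

Assign every edge capacity 1; by Menger, the answer equals the max flow.
Path In→Eg (+1); total 1.
Path In→D→Eg (+1); total 2.
Path In→E→Eg (+1); total 3.
Path In→C→Eg (+1); total 4.
Path In→A→Eg (+1); total 5.
Path In→F→Eg (+1); total 6.
No residual In→Eg path; max flow = 6.
Certifying cut of size 6: {A→Eg, C→Eg, D→Eg, E→Eg, F→Eg, In→Eg}.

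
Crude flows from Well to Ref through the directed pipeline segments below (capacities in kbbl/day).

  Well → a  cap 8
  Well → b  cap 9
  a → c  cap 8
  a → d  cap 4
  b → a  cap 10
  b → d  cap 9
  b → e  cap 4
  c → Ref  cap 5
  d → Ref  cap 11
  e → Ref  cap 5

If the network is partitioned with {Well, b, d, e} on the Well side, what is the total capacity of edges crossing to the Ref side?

34

Edges leaving {Well, b, d, e}: Well→a (8), b→a (10), d→Ref (11), e→Ref (5).
Cut capacity = 8 + 10 + 11 + 5 = 34.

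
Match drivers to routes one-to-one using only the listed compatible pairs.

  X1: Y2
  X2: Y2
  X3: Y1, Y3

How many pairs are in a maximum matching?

Unit-capacity flow: source→left, listed edges, right→sink; max matching = max flow.
Augmenting path X1→Y2 (+1); matched 1.
Augmenting path X3→Y1 (+1); matched 2.
No augmenting path remains; maximum matching = 2.
König certificate: {X3, Y2} is a vertex cover of size 2 (every listed pair touches it), so no matching can be larger.

2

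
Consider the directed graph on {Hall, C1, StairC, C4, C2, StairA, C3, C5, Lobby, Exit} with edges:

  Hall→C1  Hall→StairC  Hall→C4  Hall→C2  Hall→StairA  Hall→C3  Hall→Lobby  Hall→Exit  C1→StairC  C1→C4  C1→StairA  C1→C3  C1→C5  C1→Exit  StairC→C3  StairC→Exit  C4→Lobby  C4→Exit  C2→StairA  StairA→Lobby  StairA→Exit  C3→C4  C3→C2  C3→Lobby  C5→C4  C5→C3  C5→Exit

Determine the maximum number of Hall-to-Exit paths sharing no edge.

5

Assign every edge capacity 1; by Menger, the answer equals the max flow.
Path Hall→Exit (+1); total 1.
Path Hall→C1→Exit (+1); total 2.
Path Hall→StairC→Exit (+1); total 3.
Path Hall→C4→Exit (+1); total 4.
Path Hall→StairA→Exit (+1); total 5.
No residual Hall→Exit path; max flow = 5.
Certifying cut of size 5: {C4→Exit, Hall→C1, Hall→Exit, Hall→StairC, StairA→Exit}.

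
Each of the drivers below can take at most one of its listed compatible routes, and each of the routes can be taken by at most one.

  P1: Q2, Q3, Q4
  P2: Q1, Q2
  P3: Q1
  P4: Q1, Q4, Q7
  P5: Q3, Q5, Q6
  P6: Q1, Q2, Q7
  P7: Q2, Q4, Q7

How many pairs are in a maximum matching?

6

Unit-capacity flow: source→left, listed edges, right→sink; max matching = max flow.
Augmenting path P1→Q2 (+1); matched 1.
Augmenting path P2→Q1 (+1); matched 2.
Augmenting path P4→Q4 (+1); matched 3.
Augmenting path P5→Q3 (+1); matched 4.
Augmenting path P6→Q7 (+1); matched 5.
Augmenting path P7→Q2→P1→Q3→P5→Q5 (+1); matched 6.
No augmenting path remains; maximum matching = 6.
König certificate: {P1, P5, Q1, Q2, Q4, Q7} is a vertex cover of size 6 (every listed pair touches it), so no matching can be larger.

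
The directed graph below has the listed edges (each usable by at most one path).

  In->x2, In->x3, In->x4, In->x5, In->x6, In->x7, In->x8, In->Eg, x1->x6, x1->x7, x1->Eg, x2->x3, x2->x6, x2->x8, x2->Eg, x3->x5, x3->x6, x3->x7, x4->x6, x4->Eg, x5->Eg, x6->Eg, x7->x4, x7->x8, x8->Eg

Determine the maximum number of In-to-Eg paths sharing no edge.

Assign every edge capacity 1; by Menger, the answer equals the max flow.
Path In→Eg (+1); total 1.
Path In→x2→Eg (+1); total 2.
Path In→x4→Eg (+1); total 3.
Path In→x5→Eg (+1); total 4.
Path In→x6→Eg (+1); total 5.
Path In→x8→Eg (+1); total 6.
No residual In→Eg path; max flow = 6.
Certifying cut of size 6: {In→Eg, In→x2, x4→Eg, x5→Eg, x6→Eg, x8→Eg}.

6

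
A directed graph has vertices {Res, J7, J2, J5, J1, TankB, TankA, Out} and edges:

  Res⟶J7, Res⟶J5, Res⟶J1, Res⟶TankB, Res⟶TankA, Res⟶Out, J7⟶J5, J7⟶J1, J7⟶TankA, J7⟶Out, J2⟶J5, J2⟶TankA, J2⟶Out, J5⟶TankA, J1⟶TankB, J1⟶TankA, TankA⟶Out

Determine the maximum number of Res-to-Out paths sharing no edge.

Assign every edge capacity 1; by Menger, the answer equals the max flow.
Path Res→Out (+1); total 1.
Path Res→J7→Out (+1); total 2.
Path Res→TankA→Out (+1); total 3.
No residual Res→Out path; max flow = 3.
Certifying cut of size 3: {Res→J7, Res→Out, TankA→Out}.

3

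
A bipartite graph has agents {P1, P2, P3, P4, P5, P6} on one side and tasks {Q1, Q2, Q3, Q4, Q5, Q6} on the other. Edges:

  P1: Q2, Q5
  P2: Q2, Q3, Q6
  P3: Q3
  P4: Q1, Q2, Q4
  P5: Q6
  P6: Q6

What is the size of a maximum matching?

5

Unit-capacity flow: source→left, listed edges, right→sink; max matching = max flow.
Augmenting path P1→Q2 (+1); matched 1.
Augmenting path P2→Q3 (+1); matched 2.
Augmenting path P4→Q1 (+1); matched 3.
Augmenting path P5→Q6 (+1); matched 4.
Augmenting path P3→Q3→P2→Q2→P1→Q5 (+1); matched 5.
No augmenting path remains; maximum matching = 5.
König certificate: {P1, P2, P3, P4, Q6} is a vertex cover of size 5 (every listed pair touches it), so no matching can be larger.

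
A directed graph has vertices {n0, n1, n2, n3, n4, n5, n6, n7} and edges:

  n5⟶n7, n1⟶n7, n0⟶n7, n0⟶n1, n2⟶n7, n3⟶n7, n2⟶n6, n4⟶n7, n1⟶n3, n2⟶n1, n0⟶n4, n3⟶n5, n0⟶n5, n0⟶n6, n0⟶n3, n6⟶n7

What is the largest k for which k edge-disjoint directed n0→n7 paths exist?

6

Assign every edge capacity 1; by Menger, the answer equals the max flow.
Path n0→n7 (+1); total 1.
Path n0→n1→n7 (+1); total 2.
Path n0→n3→n7 (+1); total 3.
Path n0→n4→n7 (+1); total 4.
Path n0→n5→n7 (+1); total 5.
Path n0→n6→n7 (+1); total 6.
No residual n0→n7 path; max flow = 6.
Certifying cut of size 6: {n0→n1, n0→n3, n0→n4, n0→n5, n0→n6, n0→n7}.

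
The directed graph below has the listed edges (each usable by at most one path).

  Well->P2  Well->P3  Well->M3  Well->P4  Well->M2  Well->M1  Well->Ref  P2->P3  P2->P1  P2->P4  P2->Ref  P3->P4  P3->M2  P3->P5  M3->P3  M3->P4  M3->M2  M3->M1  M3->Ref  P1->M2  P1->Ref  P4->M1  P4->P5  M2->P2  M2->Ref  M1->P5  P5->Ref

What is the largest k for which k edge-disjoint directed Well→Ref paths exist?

6

Assign every edge capacity 1; by Menger, the answer equals the max flow.
Augment Well→Ref (+1); total 1.
Augment Well→P2→Ref (+1); total 2.
Augment Well→M3→Ref (+1); total 3.
Augment Well→M2→Ref (+1); total 4.
Augment Well→P3→P5→Ref (+1); total 5.
Augment Well→P4→P5→P3→M2→P2→P1→Ref (+1); total 6. (traverses P3→P5 backwards in the residual graph, cancelling flow on it)
After the cancellation the 6 edge-disjoint paths are: Well→P2→P1→Ref; Well→P3→M2→P2→Ref; Well→M3→Ref; Well→P4→P5→Ref; Well→M2→Ref; Well→Ref.
No residual Well→Ref path; max flow = 6.
Certifying cut of size 6: {P5→Ref, Well→M2, Well→M3, Well→P2, Well→P3, Well→Ref}.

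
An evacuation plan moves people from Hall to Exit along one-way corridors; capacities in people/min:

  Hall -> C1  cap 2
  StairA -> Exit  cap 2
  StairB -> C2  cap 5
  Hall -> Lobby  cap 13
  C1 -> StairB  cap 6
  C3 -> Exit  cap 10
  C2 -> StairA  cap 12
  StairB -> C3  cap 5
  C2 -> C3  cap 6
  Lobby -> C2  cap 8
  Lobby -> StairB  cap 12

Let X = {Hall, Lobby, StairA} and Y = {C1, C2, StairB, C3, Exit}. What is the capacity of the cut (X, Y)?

Edges leaving {Hall, Lobby, StairA}: Hall→C1 (2), Lobby→C2 (8), Lobby→StairB (12), StairA→Exit (2).
Cut capacity = 2 + 8 + 12 + 2 = 24.

24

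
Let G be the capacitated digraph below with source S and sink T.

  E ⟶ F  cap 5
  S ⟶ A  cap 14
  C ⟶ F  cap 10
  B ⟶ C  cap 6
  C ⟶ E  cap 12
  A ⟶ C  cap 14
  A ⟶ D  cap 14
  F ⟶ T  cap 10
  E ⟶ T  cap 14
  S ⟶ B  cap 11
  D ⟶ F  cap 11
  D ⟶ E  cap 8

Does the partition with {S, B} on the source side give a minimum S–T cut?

Given cut capacity: 14 + 6 = 20.
Augment S→A→C→E→T: bottleneck 12, flow now 12.
Augment S→A→C→F→T: bottleneck 2, flow now 14.
Augment S→B→C→F→T: bottleneck 6, flow now 20.
No augmenting path remains; maximum flow = 20.
Cut capacity 20 equals the max flow, so it is a minimum cut.

Yes — it is a minimum cut (capacity 20).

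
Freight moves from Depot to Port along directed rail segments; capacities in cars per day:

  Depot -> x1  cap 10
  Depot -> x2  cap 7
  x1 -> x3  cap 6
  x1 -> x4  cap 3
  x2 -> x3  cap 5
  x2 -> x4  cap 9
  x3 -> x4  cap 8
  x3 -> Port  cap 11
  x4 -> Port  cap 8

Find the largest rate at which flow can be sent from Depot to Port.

16

Augment Depot→x1→x3→Port: bottleneck 6, flow now 6.
Augment Depot→x1→x4→Port: bottleneck 3, flow now 9.
Augment Depot→x2→x3→Port: bottleneck 5, flow now 14.
Augment Depot→x2→x4→Port: bottleneck 2, flow now 16.
No augmenting path remains; maximum flow = 16.
In the residual graph, reachable from Depot: {Depot, x1}.
Min-cut edges: Depot→x2 (7), x1→x3 (6), x1→x4 (3); capacity 7 + 6 + 3 = 16.
This cut is saturated, so no flow can exceed 16.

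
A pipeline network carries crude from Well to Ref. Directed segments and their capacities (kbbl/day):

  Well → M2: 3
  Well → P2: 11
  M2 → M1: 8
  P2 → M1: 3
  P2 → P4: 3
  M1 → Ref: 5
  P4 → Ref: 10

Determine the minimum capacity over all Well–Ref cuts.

Augment Well→M2→M1→Ref: bottleneck 3, flow now 3.
Augment Well→P2→M1→Ref: bottleneck 2, flow now 5.
Augment Well→P2→P4→Ref: bottleneck 3, flow now 8.
No augmenting path remains; maximum flow = 8.
By max-flow min-cut, the minimum cut capacity equals the max flow.
In the residual graph, reachable from Well: {Well, M2, P2, M1}.
Min-cut edges: P2→P4 (3), M1→Ref (5); capacity 3 + 5 = 8.

8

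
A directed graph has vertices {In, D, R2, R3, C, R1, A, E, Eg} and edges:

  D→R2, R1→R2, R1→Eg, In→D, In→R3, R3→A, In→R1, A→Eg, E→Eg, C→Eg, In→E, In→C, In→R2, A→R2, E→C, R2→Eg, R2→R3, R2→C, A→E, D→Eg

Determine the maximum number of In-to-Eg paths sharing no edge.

Assign every edge capacity 1; by Menger, the answer equals the max flow.
Path In→D→Eg (+1); total 1.
Path In→R2→Eg (+1); total 2.
Path In→C→Eg (+1); total 3.
Path In→R1→Eg (+1); total 4.
Path In→E→Eg (+1); total 5.
Path In→R3→A→Eg (+1); total 6.
No residual In→Eg path; max flow = 6.
Certifying cut of size 6: {In→C, In→D, In→E, In→R1, In→R2, In→R3}.

6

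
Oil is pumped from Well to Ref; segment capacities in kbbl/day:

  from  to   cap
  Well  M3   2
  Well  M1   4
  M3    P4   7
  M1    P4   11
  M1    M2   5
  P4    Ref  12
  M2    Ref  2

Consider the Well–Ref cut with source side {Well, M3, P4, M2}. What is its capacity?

18

Edges leaving {Well, M3, P4, M2}: Well→M1 (4), P4→Ref (12), M2→Ref (2).
Cut capacity = 4 + 12 + 2 = 18.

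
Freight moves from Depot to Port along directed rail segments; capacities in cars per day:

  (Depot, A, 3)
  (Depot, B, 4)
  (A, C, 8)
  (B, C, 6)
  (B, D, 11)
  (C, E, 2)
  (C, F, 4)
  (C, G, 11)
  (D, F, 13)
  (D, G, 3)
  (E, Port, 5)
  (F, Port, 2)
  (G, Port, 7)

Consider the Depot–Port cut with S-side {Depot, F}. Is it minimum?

No — its capacity is 9, but the minimum cut has capacity 7.

Given cut capacity: 3 + 4 + 2 = 9.
Augment Depot→A→C→E→Port: bottleneck 2, flow now 2.
Augment Depot→A→C→F→Port: bottleneck 1, flow now 3.
Augment Depot→B→C→F→Port: bottleneck 1, flow now 4.
Augment Depot→B→C→G→Port: bottleneck 3, flow now 7.
No augmenting path remains; maximum flow = 7.
In the residual graph, reachable from Depot: {Depot}.
Min-cut edges: Depot→A (3), Depot→B (4); capacity 3 + 4 = 7.
Cut capacity 9 exceeds the max flow 7, so it is not minimum.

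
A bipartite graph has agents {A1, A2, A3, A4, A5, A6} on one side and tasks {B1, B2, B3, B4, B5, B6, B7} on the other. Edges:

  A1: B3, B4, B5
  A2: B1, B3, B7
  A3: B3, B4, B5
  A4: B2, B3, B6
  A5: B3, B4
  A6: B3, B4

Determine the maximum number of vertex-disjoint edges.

Unit-capacity flow: source→left, listed edges, right→sink; max matching = max flow.
Augmenting path A1→B3 (+1); matched 1.
Augmenting path A2→B1 (+1); matched 2.
Augmenting path A3→B4 (+1); matched 3.
Augmenting path A4→B2 (+1); matched 4.
Augmenting path A5→B3→A1→B5 (+1); matched 5.
No augmenting path remains; maximum matching = 5.
König certificate: {A2, A4, B3, B4, B5} is a vertex cover of size 5 (every listed pair touches it), so no matching can be larger.

5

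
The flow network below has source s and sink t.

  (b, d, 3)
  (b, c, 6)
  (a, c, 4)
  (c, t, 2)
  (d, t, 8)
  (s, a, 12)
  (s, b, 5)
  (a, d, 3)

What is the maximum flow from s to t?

Augment s→a→c→t: bottleneck 2, flow now 2.
Augment s→a→d→t: bottleneck 3, flow now 5.
Augment s→b→d→t: bottleneck 3, flow now 8.
No augmenting path remains; maximum flow = 8.
In the residual graph, reachable from s: {s, a, b, c}.
Min-cut edges: a→d (3), b→d (3), c→t (2); capacity 3 + 3 + 2 = 8.
This cut is saturated, so no flow can exceed 8.

8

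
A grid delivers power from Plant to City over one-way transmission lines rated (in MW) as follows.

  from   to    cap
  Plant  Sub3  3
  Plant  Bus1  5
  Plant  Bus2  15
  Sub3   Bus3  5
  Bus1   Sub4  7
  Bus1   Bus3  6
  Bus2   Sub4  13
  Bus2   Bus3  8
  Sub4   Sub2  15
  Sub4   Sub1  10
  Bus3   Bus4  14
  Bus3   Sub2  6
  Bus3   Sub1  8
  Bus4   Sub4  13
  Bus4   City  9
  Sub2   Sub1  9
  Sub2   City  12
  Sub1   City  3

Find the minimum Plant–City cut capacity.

23

Augment Plant→Sub3→Bus3→Bus4→City: bottleneck 3, flow now 3.
Augment Plant→Bus1→Sub4→Sub2→City: bottleneck 5, flow now 8.
Augment Plant→Bus2→Sub4→Sub2→City: bottleneck 7, flow now 15.
Augment Plant→Bus2→Sub4→Sub1→City: bottleneck 3, flow now 18.
Augment Plant→Bus2→Bus3→Bus4→City: bottleneck 5, flow now 23.
No augmenting path remains; maximum flow = 23.
By max-flow min-cut, the minimum cut capacity equals the max flow.
In the residual graph, reachable from Plant: {Plant}.
Min-cut edges: Plant→Sub3 (3), Plant→Bus1 (5), Plant→Bus2 (15); capacity 3 + 5 + 15 = 23.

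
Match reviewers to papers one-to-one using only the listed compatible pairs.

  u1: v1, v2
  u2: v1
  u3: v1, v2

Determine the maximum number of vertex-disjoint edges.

2

Unit-capacity flow: source→left, listed edges, right→sink; max matching = max flow.
Augmenting path u1→v1 (+1); matched 1.
Augmenting path u3→v2 (+1); matched 2.
No augmenting path remains; maximum matching = 2.
König certificate: {v1, v2} is a vertex cover of size 2 (every listed pair touches it), so no matching can be larger.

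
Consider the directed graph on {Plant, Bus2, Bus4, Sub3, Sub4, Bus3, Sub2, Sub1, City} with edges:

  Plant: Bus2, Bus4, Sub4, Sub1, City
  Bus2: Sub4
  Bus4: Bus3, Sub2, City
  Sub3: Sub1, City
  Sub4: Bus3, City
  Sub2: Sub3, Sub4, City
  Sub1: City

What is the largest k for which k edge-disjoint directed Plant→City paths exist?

Assign every edge capacity 1; by Menger, the answer equals the max flow.
Path Plant→City (+1); total 1.
Path Plant→Bus4→City (+1); total 2.
Path Plant→Sub4→City (+1); total 3.
Path Plant→Sub1→City (+1); total 4.
No residual Plant→City path; max flow = 4.
Certifying cut of size 4: {Plant→Bus4, Plant→City, Plant→Sub1, Sub4→City}.

4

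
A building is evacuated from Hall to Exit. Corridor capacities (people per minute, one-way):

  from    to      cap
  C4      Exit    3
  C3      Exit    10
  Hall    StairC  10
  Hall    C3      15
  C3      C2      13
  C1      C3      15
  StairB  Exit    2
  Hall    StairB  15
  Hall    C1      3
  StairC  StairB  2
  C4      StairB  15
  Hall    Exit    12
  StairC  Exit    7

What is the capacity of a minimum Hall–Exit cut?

31

Augment Hall→Exit: bottleneck 12, flow now 12.
Augment Hall→StairC→Exit: bottleneck 7, flow now 19.
Augment Hall→StairB→Exit: bottleneck 2, flow now 21.
Augment Hall→C3→Exit: bottleneck 10, flow now 31.
No augmenting path remains; maximum flow = 31.
By max-flow min-cut, the minimum cut capacity equals the max flow.
In the residual graph, reachable from Hall: {Hall, StairC, StairB, C1, C3, C2}.
Min-cut edges: Hall→Exit (12), StairC→Exit (7), StairB→Exit (2), C3→Exit (10); capacity 12 + 7 + 2 + 10 = 31.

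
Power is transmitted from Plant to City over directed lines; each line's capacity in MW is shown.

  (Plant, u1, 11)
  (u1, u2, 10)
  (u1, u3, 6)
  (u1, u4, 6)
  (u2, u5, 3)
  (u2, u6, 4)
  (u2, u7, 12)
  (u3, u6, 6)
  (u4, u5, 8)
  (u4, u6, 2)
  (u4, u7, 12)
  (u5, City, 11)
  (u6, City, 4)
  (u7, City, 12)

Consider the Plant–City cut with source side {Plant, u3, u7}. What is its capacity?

29

Edges leaving {Plant, u3, u7}: Plant→u1 (11), u3→u6 (6), u7→City (12).
Cut capacity = 11 + 6 + 12 = 29.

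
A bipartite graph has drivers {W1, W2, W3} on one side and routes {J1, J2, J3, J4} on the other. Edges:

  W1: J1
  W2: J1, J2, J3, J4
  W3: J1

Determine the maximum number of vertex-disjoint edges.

2

Unit-capacity flow: source→left, listed edges, right→sink; max matching = max flow.
Augmenting path W1→J1 (+1); matched 1.
Augmenting path W2→J2 (+1); matched 2.
No augmenting path remains; maximum matching = 2.
König certificate: {W2, J1} is a vertex cover of size 2 (every listed pair touches it), so no matching can be larger.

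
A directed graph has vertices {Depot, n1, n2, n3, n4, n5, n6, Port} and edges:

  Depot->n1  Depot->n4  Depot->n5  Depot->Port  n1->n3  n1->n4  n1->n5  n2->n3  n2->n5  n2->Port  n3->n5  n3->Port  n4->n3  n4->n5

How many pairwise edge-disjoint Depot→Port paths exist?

Assign every edge capacity 1; by Menger, the answer equals the max flow.
Path Depot→Port (+1); total 1.
Path Depot→n1→n3→Port (+1); total 2.
No residual Depot→Port path; max flow = 2.
Certifying cut of size 2: {Depot→Port, n3→Port}.

2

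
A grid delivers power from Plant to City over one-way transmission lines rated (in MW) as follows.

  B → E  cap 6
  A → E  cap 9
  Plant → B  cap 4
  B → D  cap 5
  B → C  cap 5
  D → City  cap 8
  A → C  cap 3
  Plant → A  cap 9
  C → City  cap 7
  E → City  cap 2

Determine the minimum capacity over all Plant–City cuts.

Augment Plant→A→C→City: bottleneck 3, flow now 3.
Augment Plant→A→E→City: bottleneck 2, flow now 5.
Augment Plant→B→C→City: bottleneck 4, flow now 9.
No augmenting path remains; maximum flow = 9.
By max-flow min-cut, the minimum cut capacity equals the max flow.
In the residual graph, reachable from Plant: {Plant, A, E}.
Min-cut edges: Plant→B (4), A→C (3), E→City (2); capacity 4 + 3 + 2 = 9.

9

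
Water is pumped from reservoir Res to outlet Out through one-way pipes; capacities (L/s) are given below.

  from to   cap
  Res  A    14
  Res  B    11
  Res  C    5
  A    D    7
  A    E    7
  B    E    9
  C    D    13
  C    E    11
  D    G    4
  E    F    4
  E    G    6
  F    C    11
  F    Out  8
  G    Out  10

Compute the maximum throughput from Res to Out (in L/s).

14

Augment Res→A→D→G→Out: bottleneck 4, flow now 4.
Augment Res→A→E→F→Out: bottleneck 4, flow now 8.
Augment Res→A→E→G→Out: bottleneck 3, flow now 11.
Augment Res→B→E→G→Out: bottleneck 3, flow now 14.
No augmenting path remains; maximum flow = 14.
In the residual graph, reachable from Res: {Res, A, B, C, D, E}.
Min-cut edges: D→G (4), E→F (4), E→G (6); capacity 4 + 4 + 6 = 14.
This cut is saturated, so no flow can exceed 14.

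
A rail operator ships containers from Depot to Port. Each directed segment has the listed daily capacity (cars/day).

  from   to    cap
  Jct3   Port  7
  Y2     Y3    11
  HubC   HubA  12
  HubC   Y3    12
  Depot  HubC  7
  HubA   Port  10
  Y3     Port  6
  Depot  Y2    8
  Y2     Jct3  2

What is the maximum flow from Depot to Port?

15

Augment Depot→HubC→HubA→Port: bottleneck 7, flow now 7.
Augment Depot→Y2→Y3→Port: bottleneck 6, flow now 13.
Augment Depot→Y2→Jct3→Port: bottleneck 2, flow now 15.
No augmenting path remains; maximum flow = 15.
In the residual graph, reachable from Depot: {Depot}.
Min-cut edges: Depot→HubC (7), Depot→Y2 (8); capacity 7 + 8 = 15.
This cut is saturated, so no flow can exceed 15.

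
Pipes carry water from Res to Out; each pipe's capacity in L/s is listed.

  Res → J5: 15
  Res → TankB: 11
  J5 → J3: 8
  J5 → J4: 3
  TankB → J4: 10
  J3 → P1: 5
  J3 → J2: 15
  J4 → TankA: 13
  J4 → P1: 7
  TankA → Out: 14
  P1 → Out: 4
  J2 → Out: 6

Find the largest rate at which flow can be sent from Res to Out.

21

Augment Res→J5→J3→P1→Out: bottleneck 4, flow now 4.
Augment Res→J5→J3→J2→Out: bottleneck 4, flow now 8.
Augment Res→J5→J4→TankA→Out: bottleneck 3, flow now 11.
Augment Res→TankB→J4→TankA→Out: bottleneck 10, flow now 21.
No augmenting path remains; maximum flow = 21.
In the residual graph, reachable from Res: {Res, J5, TankB}.
Min-cut edges: J5→J3 (8), J5→J4 (3), TankB→J4 (10); capacity 8 + 3 + 10 = 21.
This cut is saturated, so no flow can exceed 21.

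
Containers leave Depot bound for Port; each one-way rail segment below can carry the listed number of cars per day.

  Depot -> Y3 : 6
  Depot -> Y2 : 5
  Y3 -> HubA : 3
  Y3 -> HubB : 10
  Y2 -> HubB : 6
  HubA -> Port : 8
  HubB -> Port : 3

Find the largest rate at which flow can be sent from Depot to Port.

6

Augment Depot→Y3→HubA→Port: bottleneck 3, flow now 3.
Augment Depot→Y3→HubB→Port: bottleneck 3, flow now 6.
No augmenting path remains; maximum flow = 6.
In the residual graph, reachable from Depot: {Depot, Y3, Y2, HubB}.
Min-cut edges: Y3→HubA (3), HubB→Port (3); capacity 3 + 3 = 6.
This cut is saturated, so no flow can exceed 6.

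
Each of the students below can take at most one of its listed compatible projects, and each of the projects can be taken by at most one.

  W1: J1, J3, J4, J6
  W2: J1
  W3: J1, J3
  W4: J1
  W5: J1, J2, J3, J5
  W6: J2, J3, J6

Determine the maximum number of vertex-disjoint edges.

5

Unit-capacity flow: source→left, listed edges, right→sink; max matching = max flow.
Augmenting path W1→J1 (+1); matched 1.
Augmenting path W3→J3 (+1); matched 2.
Augmenting path W5→J2 (+1); matched 3.
Augmenting path W6→J6 (+1); matched 4.
Augmenting path W2→J1→W1→J4 (+1); matched 5.
No augmenting path remains; maximum matching = 5.
König certificate: {W1, W3, W5, W6, J1} is a vertex cover of size 5 (every listed pair touches it), so no matching can be larger.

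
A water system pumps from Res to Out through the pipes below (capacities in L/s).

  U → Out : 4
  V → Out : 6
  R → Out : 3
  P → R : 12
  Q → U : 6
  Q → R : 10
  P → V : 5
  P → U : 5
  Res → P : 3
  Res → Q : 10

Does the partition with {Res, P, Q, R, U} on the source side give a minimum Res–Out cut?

No — its capacity is 12, but the minimum cut has capacity 10.

Given cut capacity: 5 + 3 + 4 = 12.
Augment Res→P→R→Out: bottleneck 3, flow now 3.
Augment Res→Q→U→Out: bottleneck 4, flow now 7.
Augment Res→Q→R→P→V→Out: bottleneck 3, flow now 10. (uses reverse residual edge)
No augmenting path remains; maximum flow = 10.
In the residual graph, reachable from Res: {Res, Q, R, U}.
Min-cut edges: Res→P (3), R→Out (3), U→Out (4); capacity 3 + 3 + 4 = 10.
Cut capacity 12 exceeds the max flow 10, so it is not minimum.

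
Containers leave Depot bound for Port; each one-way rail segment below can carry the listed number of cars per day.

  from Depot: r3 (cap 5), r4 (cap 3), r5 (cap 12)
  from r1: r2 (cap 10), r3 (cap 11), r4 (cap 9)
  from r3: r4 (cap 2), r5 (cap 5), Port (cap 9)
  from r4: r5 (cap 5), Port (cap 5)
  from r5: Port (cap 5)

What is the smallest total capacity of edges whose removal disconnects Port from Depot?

Augment Depot→r3→Port: bottleneck 5, flow now 5.
Augment Depot→r4→Port: bottleneck 3, flow now 8.
Augment Depot→r5→Port: bottleneck 5, flow now 13.
No augmenting path remains; maximum flow = 13.
By max-flow min-cut, the minimum cut capacity equals the max flow.
In the residual graph, reachable from Depot: {Depot, r5}.
Min-cut edges: Depot→r3 (5), Depot→r4 (3), r5→Port (5); capacity 5 + 3 + 5 = 13.

13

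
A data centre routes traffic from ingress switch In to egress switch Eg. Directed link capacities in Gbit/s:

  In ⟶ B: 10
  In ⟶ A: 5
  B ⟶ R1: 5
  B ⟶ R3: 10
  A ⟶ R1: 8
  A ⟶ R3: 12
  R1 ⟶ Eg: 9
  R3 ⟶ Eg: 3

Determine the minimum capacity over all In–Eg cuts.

Augment In→B→R1→Eg: bottleneck 5, flow now 5.
Augment In→B→R3→Eg: bottleneck 3, flow now 8.
Augment In→A→R1→Eg: bottleneck 4, flow now 12.
No augmenting path remains; maximum flow = 12.
By max-flow min-cut, the minimum cut capacity equals the max flow.
In the residual graph, reachable from In: {In, B, A, R1, R3}.
Min-cut edges: R1→Eg (9), R3→Eg (3); capacity 9 + 3 = 12.

12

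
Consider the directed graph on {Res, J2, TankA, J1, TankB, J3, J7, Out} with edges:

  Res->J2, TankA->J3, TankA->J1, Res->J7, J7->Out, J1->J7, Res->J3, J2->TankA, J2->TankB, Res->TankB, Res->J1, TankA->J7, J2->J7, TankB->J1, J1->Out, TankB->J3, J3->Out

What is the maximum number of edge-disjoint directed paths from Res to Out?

3

Assign every edge capacity 1; by Menger, the answer equals the max flow.
Path Res→J1→Out (+1); total 1.
Path Res→J3→Out (+1); total 2.
Path Res→J7→Out (+1); total 3.
No residual Res→Out path; max flow = 3.
Certifying cut of size 3: {J1→Out, J3→Out, J7→Out}.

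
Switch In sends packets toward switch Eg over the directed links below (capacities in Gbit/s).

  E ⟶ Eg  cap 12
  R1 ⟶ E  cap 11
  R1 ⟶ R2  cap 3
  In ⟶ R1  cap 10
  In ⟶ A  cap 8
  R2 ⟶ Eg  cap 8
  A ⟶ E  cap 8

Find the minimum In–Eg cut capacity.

15

Augment In→A→E→Eg: bottleneck 8, flow now 8.
Augment In→R1→R2→Eg: bottleneck 3, flow now 11.
Augment In→R1→E→Eg: bottleneck 4, flow now 15.
No augmenting path remains; maximum flow = 15.
By max-flow min-cut, the minimum cut capacity equals the max flow.
In the residual graph, reachable from In: {In, A, R1, E}.
Min-cut edges: R1→R2 (3), E→Eg (12); capacity 3 + 12 = 15.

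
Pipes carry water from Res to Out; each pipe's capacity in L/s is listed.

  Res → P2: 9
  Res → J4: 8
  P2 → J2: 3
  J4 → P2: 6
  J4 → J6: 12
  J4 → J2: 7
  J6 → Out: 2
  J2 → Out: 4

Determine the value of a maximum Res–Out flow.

6

Augment Res→P2→J2→Out: bottleneck 3, flow now 3.
Augment Res→J4→J6→Out: bottleneck 2, flow now 5.
Augment Res→J4→J2→Out: bottleneck 1, flow now 6.
No augmenting path remains; maximum flow = 6.
In the residual graph, reachable from Res: {Res, P2, J4, J6, J2}.
Min-cut edges: J6→Out (2), J2→Out (4); capacity 2 + 4 = 6.
This cut is saturated, so no flow can exceed 6.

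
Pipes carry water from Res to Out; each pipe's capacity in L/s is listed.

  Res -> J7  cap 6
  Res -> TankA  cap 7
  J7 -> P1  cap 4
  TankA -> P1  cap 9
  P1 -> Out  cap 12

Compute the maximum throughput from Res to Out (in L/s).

11

Augment Res→J7→P1→Out: bottleneck 4, flow now 4.
Augment Res→TankA→P1→Out: bottleneck 7, flow now 11.
No augmenting path remains; maximum flow = 11.
In the residual graph, reachable from Res: {Res, J7}.
Min-cut edges: Res→TankA (7), J7→P1 (4); capacity 7 + 4 = 11.
This cut is saturated, so no flow can exceed 11.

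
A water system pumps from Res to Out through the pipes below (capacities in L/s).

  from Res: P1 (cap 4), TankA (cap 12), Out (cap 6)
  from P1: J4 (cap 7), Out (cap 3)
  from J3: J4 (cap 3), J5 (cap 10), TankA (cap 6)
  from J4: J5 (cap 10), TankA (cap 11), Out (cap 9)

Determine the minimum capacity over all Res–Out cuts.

Augment Res→Out: bottleneck 6, flow now 6.
Augment Res→P1→Out: bottleneck 3, flow now 9.
Augment Res→P1→J4→Out: bottleneck 1, flow now 10.
No augmenting path remains; maximum flow = 10.
By max-flow min-cut, the minimum cut capacity equals the max flow.
In the residual graph, reachable from Res: {Res, TankA}.
Min-cut edges: Res→P1 (4), Res→Out (6); capacity 4 + 6 = 10.

10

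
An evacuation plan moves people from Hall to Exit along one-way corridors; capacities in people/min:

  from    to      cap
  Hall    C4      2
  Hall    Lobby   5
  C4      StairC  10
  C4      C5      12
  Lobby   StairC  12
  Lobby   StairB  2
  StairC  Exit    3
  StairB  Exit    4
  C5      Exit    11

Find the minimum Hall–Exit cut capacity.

Augment Hall→C4→StairC→Exit: bottleneck 2, flow now 2.
Augment Hall→Lobby→StairC→Exit: bottleneck 1, flow now 3.
Augment Hall→Lobby→StairB→Exit: bottleneck 2, flow now 5.
Augment Hall→Lobby→StairC→C4→C5→Exit: bottleneck 2, flow now 7. (uses reverse residual edge)
No augmenting path remains; maximum flow = 7.
By max-flow min-cut, the minimum cut capacity equals the max flow.
In the residual graph, reachable from Hall: {Hall}.
Min-cut edges: Hall→C4 (2), Hall→Lobby (5); capacity 2 + 5 = 7.

7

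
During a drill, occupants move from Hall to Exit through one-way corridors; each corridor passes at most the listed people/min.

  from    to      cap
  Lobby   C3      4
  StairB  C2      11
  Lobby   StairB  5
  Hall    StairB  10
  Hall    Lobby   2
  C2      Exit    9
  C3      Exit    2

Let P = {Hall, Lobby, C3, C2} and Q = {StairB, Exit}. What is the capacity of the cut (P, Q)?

26

Edges leaving {Hall, Lobby, C3, C2}: Hall→StairB (10), Lobby→StairB (5), C3→Exit (2), C2→Exit (9).
Cut capacity = 10 + 5 + 2 + 9 = 26.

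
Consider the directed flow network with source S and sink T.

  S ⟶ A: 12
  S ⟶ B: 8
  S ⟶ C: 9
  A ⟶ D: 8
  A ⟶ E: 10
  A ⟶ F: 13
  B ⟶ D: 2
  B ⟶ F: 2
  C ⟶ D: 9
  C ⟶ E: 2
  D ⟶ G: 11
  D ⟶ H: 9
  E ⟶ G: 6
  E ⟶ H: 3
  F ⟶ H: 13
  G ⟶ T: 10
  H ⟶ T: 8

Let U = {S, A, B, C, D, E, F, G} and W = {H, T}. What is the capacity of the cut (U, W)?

35

Edges leaving {S, A, B, C, D, E, F, G}: D→H (9), E→H (3), F→H (13), G→T (10).
Cut capacity = 9 + 3 + 13 + 10 = 35.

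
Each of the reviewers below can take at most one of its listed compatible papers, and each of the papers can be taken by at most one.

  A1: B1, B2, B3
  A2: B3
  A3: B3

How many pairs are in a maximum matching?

2

Unit-capacity flow: source→left, listed edges, right→sink; max matching = max flow.
Augmenting path A1→B1 (+1); matched 1.
Augmenting path A2→B3 (+1); matched 2.
No augmenting path remains; maximum matching = 2.
König certificate: {A1, B3} is a vertex cover of size 2 (every listed pair touches it), so no matching can be larger.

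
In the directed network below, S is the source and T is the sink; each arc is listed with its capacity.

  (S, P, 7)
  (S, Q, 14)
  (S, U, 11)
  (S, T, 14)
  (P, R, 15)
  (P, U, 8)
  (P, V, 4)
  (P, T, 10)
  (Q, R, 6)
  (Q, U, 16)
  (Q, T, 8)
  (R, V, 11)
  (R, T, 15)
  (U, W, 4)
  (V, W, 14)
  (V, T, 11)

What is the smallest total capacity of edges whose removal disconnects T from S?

35

Augment S→T: bottleneck 14, flow now 14.
Augment S→P→T: bottleneck 7, flow now 21.
Augment S→Q→T: bottleneck 8, flow now 29.
Augment S→Q→R→T: bottleneck 6, flow now 35.
No augmenting path remains; maximum flow = 35.
By max-flow min-cut, the minimum cut capacity equals the max flow.
In the residual graph, reachable from S: {S, U, W}.
Min-cut edges: S→P (7), S→Q (14), S→T (14); capacity 7 + 14 + 14 = 35.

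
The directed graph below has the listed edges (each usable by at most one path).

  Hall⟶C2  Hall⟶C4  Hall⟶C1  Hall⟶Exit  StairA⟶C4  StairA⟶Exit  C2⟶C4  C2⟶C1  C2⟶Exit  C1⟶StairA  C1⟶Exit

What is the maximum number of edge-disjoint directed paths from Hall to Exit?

Assign every edge capacity 1; by Menger, the answer equals the max flow.
Path Hall→Exit (+1); total 1.
Path Hall→C2→Exit (+1); total 2.
Path Hall→C1→Exit (+1); total 3.
No residual Hall→Exit path; max flow = 3.
Certifying cut of size 3: {Hall→C1, Hall→C2, Hall→Exit}.

3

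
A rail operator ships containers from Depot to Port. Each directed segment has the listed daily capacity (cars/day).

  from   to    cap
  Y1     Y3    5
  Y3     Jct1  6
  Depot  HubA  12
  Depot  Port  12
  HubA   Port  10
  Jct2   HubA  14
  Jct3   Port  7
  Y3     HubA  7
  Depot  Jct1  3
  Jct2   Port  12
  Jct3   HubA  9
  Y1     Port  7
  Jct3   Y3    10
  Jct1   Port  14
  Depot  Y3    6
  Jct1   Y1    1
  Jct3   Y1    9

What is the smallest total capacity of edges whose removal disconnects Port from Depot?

31

Augment Depot→Port: bottleneck 12, flow now 12.
Augment Depot→Jct1→Port: bottleneck 3, flow now 15.
Augment Depot→HubA→Port: bottleneck 10, flow now 25.
Augment Depot→Y3→Jct1→Port: bottleneck 6, flow now 31.
No augmenting path remains; maximum flow = 31.
By max-flow min-cut, the minimum cut capacity equals the max flow.
In the residual graph, reachable from Depot: {Depot, HubA}.
Min-cut edges: Depot→Y3 (6), Depot→Jct1 (3), Depot→Port (12), HubA→Port (10); capacity 6 + 3 + 12 + 10 = 31.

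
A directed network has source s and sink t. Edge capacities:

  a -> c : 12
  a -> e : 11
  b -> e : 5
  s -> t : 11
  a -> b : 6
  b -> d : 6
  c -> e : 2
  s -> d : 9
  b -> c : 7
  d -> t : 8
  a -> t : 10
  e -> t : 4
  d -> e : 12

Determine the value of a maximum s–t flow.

Augment s→t: bottleneck 11, flow now 11.
Augment s→d→t: bottleneck 8, flow now 19.
Augment s→d→e→t: bottleneck 1, flow now 20.
No augmenting path remains; maximum flow = 20.
In the residual graph, reachable from s: {s}.
Min-cut edges: s→d (9), s→t (11); capacity 9 + 11 = 20.
This cut is saturated, so no flow can exceed 20.

20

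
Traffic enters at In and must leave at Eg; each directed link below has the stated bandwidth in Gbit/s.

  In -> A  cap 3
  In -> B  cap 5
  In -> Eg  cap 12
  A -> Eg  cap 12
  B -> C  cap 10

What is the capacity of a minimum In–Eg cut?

Augment In→Eg: bottleneck 12, flow now 12.
Augment In→A→Eg: bottleneck 3, flow now 15.
No augmenting path remains; maximum flow = 15.
By max-flow min-cut, the minimum cut capacity equals the max flow.
In the residual graph, reachable from In: {In, B, C}.
Min-cut edges: In→A (3), In→Eg (12); capacity 3 + 12 = 15.

15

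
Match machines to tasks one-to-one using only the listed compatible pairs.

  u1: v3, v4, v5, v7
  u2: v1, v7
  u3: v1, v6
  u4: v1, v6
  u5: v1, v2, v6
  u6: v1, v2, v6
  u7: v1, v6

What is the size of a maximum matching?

Unit-capacity flow: source→left, listed edges, right→sink; max matching = max flow.
Augmenting path u1→v3 (+1); matched 1.
Augmenting path u2→v1 (+1); matched 2.
Augmenting path u3→v6 (+1); matched 3.
Augmenting path u5→v2 (+1); matched 4.
Augmenting path u4→v1→u2→v7 (+1); matched 5.
No augmenting path remains; maximum matching = 5.
König certificate: {u1, u2, v1, v2, v6} is a vertex cover of size 5 (every listed pair touches it), so no matching can be larger.

5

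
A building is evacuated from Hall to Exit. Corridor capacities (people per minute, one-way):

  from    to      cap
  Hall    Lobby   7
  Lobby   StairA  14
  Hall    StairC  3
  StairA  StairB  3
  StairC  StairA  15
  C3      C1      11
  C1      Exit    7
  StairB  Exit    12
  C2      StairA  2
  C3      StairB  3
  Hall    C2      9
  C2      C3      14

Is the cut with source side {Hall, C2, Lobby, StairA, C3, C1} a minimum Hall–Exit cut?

Given cut capacity: 3 + 3 + 3 + 7 = 16.
Augment Hall→C2→StairA→StairB→Exit: bottleneck 2, flow now 2.
Augment Hall→C2→C3→StairB→Exit: bottleneck 3, flow now 5.
Augment Hall→C2→C3→C1→Exit: bottleneck 4, flow now 9.
Augment Hall→Lobby→StairA→StairB→Exit: bottleneck 1, flow now 10.
Augment Hall→Lobby→StairA→C2→C3→C1→Exit: bottleneck 2, flow now 12. (uses reverse residual edge)
No augmenting path remains; maximum flow = 12.
In the residual graph, reachable from Hall: {Hall, Lobby, StairC, StairA}.
Min-cut edges: Hall→C2 (9), StairA→StairB (3); capacity 9 + 3 = 12.
Cut capacity 16 exceeds the max flow 12, so it is not minimum.

No — its capacity is 16, but the minimum cut has capacity 12.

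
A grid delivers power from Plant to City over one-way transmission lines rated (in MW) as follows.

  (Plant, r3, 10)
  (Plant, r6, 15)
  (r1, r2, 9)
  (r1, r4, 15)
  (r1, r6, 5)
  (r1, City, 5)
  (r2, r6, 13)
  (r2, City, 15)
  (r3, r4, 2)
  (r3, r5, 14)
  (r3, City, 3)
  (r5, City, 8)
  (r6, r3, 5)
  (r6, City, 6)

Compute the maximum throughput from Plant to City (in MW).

17

Augment Plant→r3→City: bottleneck 3, flow now 3.
Augment Plant→r6→City: bottleneck 6, flow now 9.
Augment Plant→r3→r5→City: bottleneck 7, flow now 16.
Augment Plant→r6→r3→r5→City: bottleneck 1, flow now 17.
No augmenting path remains; maximum flow = 17.
In the residual graph, reachable from Plant: {Plant, r3, r4, r5, r6}.
Min-cut edges: r3→City (3), r5→City (8), r6→City (6); capacity 3 + 8 + 6 = 17.
This cut is saturated, so no flow can exceed 17.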